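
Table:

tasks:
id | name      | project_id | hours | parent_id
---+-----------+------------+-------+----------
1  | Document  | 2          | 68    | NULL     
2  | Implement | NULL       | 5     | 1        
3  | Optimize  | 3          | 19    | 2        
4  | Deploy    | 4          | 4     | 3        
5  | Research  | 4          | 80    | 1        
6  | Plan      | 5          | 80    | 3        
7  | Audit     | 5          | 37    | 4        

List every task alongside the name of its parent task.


This is a self-join: tasks is joined to a second copy of itself, matching each row's parent_id to another row's id. Use LEFT JOIN so rows with parent_id=NULL are kept.
  - task 1 (Document): parent_id=NULL -> NULL
  - task 2 (Implement): parent_id=1 -> Document
  - task 3 (Optimize): parent_id=2 -> Implement
  - task 4 (Deploy): parent_id=3 -> Optimize
  - task 5 (Research): parent_id=1 -> Document
  - task 6 (Plan): parent_id=3 -> Optimize
  - task 7 (Audit): parent_id=4 -> Deploy

SQL:
SELECT a.name AS item, b.name AS parent
FROM tasks a
LEFT JOIN tasks b ON a.parent_id = b.id

Result:
item      | parent   
----------+----------
Document  | NULL     
Implement | Document 
Optimize  | Implement
Deploy    | Optimize 
Research  | Document 
Plan      | Optimize 
Audit     | Deploy   


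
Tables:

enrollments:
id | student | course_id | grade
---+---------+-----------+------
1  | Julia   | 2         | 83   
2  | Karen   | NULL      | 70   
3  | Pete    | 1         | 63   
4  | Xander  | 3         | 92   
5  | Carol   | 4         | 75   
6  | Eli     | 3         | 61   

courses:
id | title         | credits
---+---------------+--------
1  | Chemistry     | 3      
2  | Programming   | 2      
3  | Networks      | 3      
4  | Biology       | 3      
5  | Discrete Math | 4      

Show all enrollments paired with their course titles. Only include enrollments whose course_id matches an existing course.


INNER JOIN keeps only enrollments rows whose course_id matches an id in courses. Walk through each enrollment:
  - enrollment 1 (Julia): course_id=2 -> matches Programming
  - enrollment 2 (Karen): course_id=NULL, no match -> dropped
  - enrollment 3 (Pete): course_id=1 -> matches Chemistry
  - enrollment 4 (Xander): course_id=3 -> matches Networks
  - enrollment 5 (Carol): course_id=4 -> matches Biology
  - enrollment 6 (Eli): course_id=3 -> matches Networks
So 1 of 6 rows is dropped.

SQL:
SELECT a.student, b.title AS course
FROM enrollments a
INNER JOIN courses b ON a.course_id = b.id

Result:
student | course     
--------+------------
Julia   | Programming
Pete    | Chemistry  
Xander  | Networks   
Carol   | Biology    
Eli     | Networks   


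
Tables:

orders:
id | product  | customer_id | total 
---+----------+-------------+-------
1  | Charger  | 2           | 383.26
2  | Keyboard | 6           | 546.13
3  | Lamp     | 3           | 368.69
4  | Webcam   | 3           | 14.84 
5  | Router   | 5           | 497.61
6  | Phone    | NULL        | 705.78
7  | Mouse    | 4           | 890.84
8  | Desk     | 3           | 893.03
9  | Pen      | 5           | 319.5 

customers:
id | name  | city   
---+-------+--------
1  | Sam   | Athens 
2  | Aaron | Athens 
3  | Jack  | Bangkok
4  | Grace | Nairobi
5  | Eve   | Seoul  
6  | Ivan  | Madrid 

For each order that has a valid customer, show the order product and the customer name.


INNER JOIN keeps only orders rows whose customer_id matches an id in customers. Walk through each order:
  - order 1 (Charger): customer_id=2 -> matches Aaron
  - order 2 (Keyboard): customer_id=6 -> matches Ivan
  - order 3 (Lamp): customer_id=3 -> matches Jack
  - order 4 (Webcam): customer_id=3 -> matches Jack
  - order 5 (Router): customer_id=5 -> matches Eve
  - order 6 (Phone): customer_id=NULL, no match -> dropped
  - order 7 (Mouse): customer_id=4 -> matches Grace
  - order 8 (Desk): customer_id=3 -> matches Jack
  - order 9 (Pen): customer_id=5 -> matches Eve
So 1 of 9 rows is dropped.

SQL:
SELECT a.product, b.name AS customer
FROM orders a
INNER JOIN customers b ON a.customer_id = b.id

Result:
product  | customer
---------+---------
Charger  | Aaron   
Keyboard | Ivan    
Lamp     | Jack    
Webcam   | Jack    
Router   | Eve     
Mouse    | Grace   
Desk     | Jack    
Pen      | Eve     


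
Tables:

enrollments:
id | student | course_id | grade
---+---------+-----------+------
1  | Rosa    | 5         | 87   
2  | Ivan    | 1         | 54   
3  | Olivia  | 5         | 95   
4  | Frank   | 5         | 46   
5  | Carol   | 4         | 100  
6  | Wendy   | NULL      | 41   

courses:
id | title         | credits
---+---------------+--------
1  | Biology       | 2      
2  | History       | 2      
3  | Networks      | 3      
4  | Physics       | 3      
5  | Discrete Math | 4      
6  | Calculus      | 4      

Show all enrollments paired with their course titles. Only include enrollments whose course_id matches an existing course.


INNER JOIN keeps only enrollments rows whose course_id matches an id in courses. Walk through each enrollment:
  - enrollment 1 (Rosa): course_id=5 -> matches Discrete Math
  - enrollment 2 (Ivan): course_id=1 -> matches Biology
  - enrollment 3 (Olivia): course_id=5 -> matches Discrete Math
  - enrollment 4 (Frank): course_id=5 -> matches Discrete Math
  - enrollment 5 (Carol): course_id=4 -> matches Physics
  - enrollment 6 (Wendy): course_id=NULL, no match -> dropped
So 1 of 6 rows is dropped.

SQL:
SELECT a.student, b.title AS course
FROM enrollments a
INNER JOIN courses b ON a.course_id = b.id

Result:
student | course       
--------+--------------
Rosa    | Discrete Math
Ivan    | Biology      
Olivia  | Discrete Math
Frank   | Discrete Math
Carol   | Physics      


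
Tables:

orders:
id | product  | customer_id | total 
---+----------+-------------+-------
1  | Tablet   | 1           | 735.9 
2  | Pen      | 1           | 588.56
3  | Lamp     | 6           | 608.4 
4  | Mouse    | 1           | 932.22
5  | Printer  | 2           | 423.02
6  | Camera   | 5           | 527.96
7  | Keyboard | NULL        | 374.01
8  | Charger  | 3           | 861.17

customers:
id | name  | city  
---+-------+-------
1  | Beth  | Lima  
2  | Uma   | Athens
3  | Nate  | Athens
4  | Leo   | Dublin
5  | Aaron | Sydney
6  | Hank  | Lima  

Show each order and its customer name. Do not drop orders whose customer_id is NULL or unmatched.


LEFT JOIN keeps every row from orders (the left table); where customer_id has no match in customers, the customer columns become NULL. Walk through each order:
  - order 1 (Tablet): customer_id=1 -> matches Beth
  - order 2 (Pen): customer_id=1 -> matches Beth
  - order 3 (Lamp): customer_id=6 -> matches Hank
  - order 4 (Mouse): customer_id=1 -> matches Beth
  - order 5 (Printer): customer_id=2 -> matches Uma
  - order 6 (Camera): customer_id=5 -> matches Aaron
  - order 7 (Keyboard): customer_id=NULL, no match -> kept with NULL
  - order 8 (Charger): customer_id=3 -> matches Nate
All 8 rows appear; 1 has NULL customer.

SQL:
SELECT a.product, b.name AS customer
FROM orders a
LEFT JOIN customers b ON a.customer_id = b.id

Result:
product  | customer
---------+---------
Tablet   | Beth    
Pen      | Beth    
Lamp     | Hank    
Mouse    | Beth    
Printer  | Uma     
Camera   | Aaron   
Keyboard | NULL    
Charger  | Nate    


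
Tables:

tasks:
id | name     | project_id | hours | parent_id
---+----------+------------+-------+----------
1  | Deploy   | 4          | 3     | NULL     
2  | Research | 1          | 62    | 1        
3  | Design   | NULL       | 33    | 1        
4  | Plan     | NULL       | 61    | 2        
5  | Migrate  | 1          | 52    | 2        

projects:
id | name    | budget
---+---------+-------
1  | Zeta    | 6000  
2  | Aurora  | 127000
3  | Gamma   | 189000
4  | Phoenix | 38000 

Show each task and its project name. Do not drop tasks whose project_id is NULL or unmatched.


LEFT JOIN keeps every row from tasks (the left table); where project_id has no match in projects, the project columns become NULL. Walk through each task:
  - task 1 (Deploy): project_id=4 -> matches Phoenix
  - task 2 (Research): project_id=1 -> matches Zeta
  - task 3 (Design): project_id=NULL, no match -> kept with NULL
  - task 4 (Plan): project_id=NULL, no match -> kept with NULL
  - task 5 (Migrate): project_id=1 -> matches Zeta
All 5 rows appear; 2 have NULL project.

SQL:
SELECT a.name, b.name AS project
FROM tasks a
LEFT JOIN projects b ON a.project_id = b.id

Result:
name     | project
---------+--------
Deploy   | Phoenix
Research | Zeta   
Design   | NULL   
Plan     | NULL   
Migrate  | Zeta   


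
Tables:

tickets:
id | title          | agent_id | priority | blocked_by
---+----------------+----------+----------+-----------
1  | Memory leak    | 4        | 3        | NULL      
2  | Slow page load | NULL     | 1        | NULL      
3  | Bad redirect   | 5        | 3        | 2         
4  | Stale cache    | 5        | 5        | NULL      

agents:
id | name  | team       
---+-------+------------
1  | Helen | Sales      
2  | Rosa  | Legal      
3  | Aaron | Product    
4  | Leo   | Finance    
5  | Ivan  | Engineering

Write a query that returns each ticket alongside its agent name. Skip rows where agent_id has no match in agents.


INNER JOIN keeps only tickets rows whose agent_id matches an id in agents. Walk through each ticket:
  - ticket 1 (Memory leak): agent_id=4 -> matches Leo
  - ticket 2 (Slow page load): agent_id=NULL, no match -> dropped
  - ticket 3 (Bad redirect): agent_id=5 -> matches Ivan
  - ticket 4 (Stale cache): agent_id=5 -> matches Ivan
So 1 of 4 rows is dropped.

SQL:
SELECT a.title, b.name AS agent
FROM tickets a
INNER JOIN agents b ON a.agent_id = b.id

Result:
title        | agent
-------------+------
Memory leak  | Leo  
Bad redirect | Ivan 
Stale cache  | Ivan 


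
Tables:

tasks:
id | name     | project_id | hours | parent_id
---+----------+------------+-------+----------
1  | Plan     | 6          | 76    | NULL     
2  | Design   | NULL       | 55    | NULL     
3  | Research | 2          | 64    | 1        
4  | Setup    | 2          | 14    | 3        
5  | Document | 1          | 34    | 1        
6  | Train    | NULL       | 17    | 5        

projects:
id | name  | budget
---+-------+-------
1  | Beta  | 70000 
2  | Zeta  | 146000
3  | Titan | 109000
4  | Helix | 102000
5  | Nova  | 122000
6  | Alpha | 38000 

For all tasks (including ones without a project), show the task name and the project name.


LEFT JOIN keeps every row from tasks (the left table); where project_id has no match in projects, the project columns become NULL. Walk through each task:
  - task 1 (Plan): project_id=6 -> matches Alpha
  - task 2 (Design): project_id=NULL, no match -> kept with NULL
  - task 3 (Research): project_id=2 -> matches Zeta
  - task 4 (Setup): project_id=2 -> matches Zeta
  - task 5 (Document): project_id=1 -> matches Beta
  - task 6 (Train): project_id=NULL, no match -> kept with NULL
All 6 rows appear; 2 have NULL project.

SQL:
SELECT a.name, b.name AS project
FROM tasks a
LEFT JOIN projects b ON a.project_id = b.id

Result:
name     | project
---------+--------
Plan     | Alpha  
Design   | NULL   
Research | Zeta   
Setup    | Zeta   
Document | Beta   
Train    | NULL   


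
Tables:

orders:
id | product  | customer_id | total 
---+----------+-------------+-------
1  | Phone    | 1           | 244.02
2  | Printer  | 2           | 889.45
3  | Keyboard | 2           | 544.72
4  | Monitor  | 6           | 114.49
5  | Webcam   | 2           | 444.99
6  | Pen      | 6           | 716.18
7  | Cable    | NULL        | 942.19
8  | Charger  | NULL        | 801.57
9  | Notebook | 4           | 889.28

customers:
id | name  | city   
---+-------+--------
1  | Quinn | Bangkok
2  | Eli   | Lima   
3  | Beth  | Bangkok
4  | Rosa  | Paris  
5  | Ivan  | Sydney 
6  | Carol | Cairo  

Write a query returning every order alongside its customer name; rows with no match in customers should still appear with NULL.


LEFT JOIN keeps every row from orders (the left table); where customer_id has no match in customers, the customer columns become NULL. Walk through each order:
  - order 1 (Phone): customer_id=1 -> matches Quinn
  - order 2 (Printer): customer_id=2 -> matches Eli
  - order 3 (Keyboard): customer_id=2 -> matches Eli
  - order 4 (Monitor): customer_id=6 -> matches Carol
  - order 5 (Webcam): customer_id=2 -> matches Eli
  - order 6 (Pen): customer_id=6 -> matches Carol
  - order 7 (Cable): customer_id=NULL, no match -> kept with NULL
  - order 8 (Charger): customer_id=NULL, no match -> kept with NULL
  - order 9 (Notebook): customer_id=4 -> matches Rosa
All 9 rows appear; 2 have NULL customer.

SQL:
SELECT a.product, b.name AS customer
FROM orders a
LEFT JOIN customers b ON a.customer_id = b.id

Result:
product  | customer
---------+---------
Phone    | Quinn   
Printer  | Eli     
Keyboard | Eli     
Monitor  | Carol   
Webcam   | Eli     
Pen      | Carol   
Cable    | NULL    
Charger  | NULL    
Notebook | Rosa    


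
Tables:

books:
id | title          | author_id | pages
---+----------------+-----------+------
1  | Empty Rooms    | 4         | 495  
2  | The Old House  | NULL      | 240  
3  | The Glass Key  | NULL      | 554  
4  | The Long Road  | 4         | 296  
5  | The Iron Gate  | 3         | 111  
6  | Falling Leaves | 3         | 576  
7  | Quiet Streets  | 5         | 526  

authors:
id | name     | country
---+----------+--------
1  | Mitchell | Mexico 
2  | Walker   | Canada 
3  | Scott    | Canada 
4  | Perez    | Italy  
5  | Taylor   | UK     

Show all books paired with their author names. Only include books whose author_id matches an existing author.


INNER JOIN keeps only books rows whose author_id matches an id in authors. Walk through each book:
  - book 1 (Empty Rooms): author_id=4 -> matches Perez
  - book 2 (The Old House): author_id=NULL, no match -> dropped
  - book 3 (The Glass Key): author_id=NULL, no match -> dropped
  - book 4 (The Long Road): author_id=4 -> matches Perez
  - book 5 (The Iron Gate): author_id=3 -> matches Scott
  - book 6 (Falling Leaves): author_id=3 -> matches Scott
  - book 7 (Quiet Streets): author_id=5 -> matches Taylor
So 2 of 7 rows are dropped.

SQL:
SELECT a.title, b.name AS author
FROM books a
INNER JOIN authors b ON a.author_id = b.id

Result:
title          | author
---------------+-------
Empty Rooms    | Perez 
The Long Road  | Perez 
The Iron Gate  | Scott 
Falling Leaves | Scott 
Quiet Streets  | Taylor


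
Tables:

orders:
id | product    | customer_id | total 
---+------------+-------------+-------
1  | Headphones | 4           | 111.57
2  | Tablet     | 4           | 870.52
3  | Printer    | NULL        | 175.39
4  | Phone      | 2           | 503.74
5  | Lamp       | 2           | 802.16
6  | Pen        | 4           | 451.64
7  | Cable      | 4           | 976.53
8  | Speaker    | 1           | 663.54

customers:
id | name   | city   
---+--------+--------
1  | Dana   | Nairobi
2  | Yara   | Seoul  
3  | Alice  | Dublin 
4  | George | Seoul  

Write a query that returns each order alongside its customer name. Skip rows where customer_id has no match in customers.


INNER JOIN keeps only orders rows whose customer_id matches an id in customers. Walk through each order:
  - order 1 (Headphones): customer_id=4 -> matches George
  - order 2 (Tablet): customer_id=4 -> matches George
  - order 3 (Printer): customer_id=NULL, no match -> dropped
  - order 4 (Phone): customer_id=2 -> matches Yara
  - order 5 (Lamp): customer_id=2 -> matches Yara
  - order 6 (Pen): customer_id=4 -> matches George
  - order 7 (Cable): customer_id=4 -> matches George
  - order 8 (Speaker): customer_id=1 -> matches Dana
So 1 of 8 rows is dropped.

SQL:
SELECT a.product, b.name AS customer
FROM orders a
INNER JOIN customers b ON a.customer_id = b.id

Result:
product    | customer
-----------+---------
Headphones | George  
Tablet     | George  
Phone      | Yara    
Lamp       | Yara    
Pen        | George  
Cable      | George  
Speaker    | Dana    


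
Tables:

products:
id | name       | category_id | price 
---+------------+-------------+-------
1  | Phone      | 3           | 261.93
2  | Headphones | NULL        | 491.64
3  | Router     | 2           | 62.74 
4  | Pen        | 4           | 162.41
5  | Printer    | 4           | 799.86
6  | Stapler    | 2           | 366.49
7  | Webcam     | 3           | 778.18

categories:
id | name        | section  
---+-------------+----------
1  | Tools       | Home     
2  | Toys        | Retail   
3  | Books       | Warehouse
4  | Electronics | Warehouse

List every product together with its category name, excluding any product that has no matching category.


INNER JOIN keeps only products rows whose category_id matches an id in categories. Walk through each product:
  - product 1 (Phone): category_id=3 -> matches Books
  - product 2 (Headphones): category_id=NULL, no match -> dropped
  - product 3 (Router): category_id=2 -> matches Toys
  - product 4 (Pen): category_id=4 -> matches Electronics
  - product 5 (Printer): category_id=4 -> matches Electronics
  - product 6 (Stapler): category_id=2 -> matches Toys
  - product 7 (Webcam): category_id=3 -> matches Books
So 1 of 7 rows is dropped.

SQL:
SELECT a.name, b.name AS category
FROM products a
INNER JOIN categories b ON a.category_id = b.id

Result:
name    | category   
--------+------------
Phone   | Books      
Router  | Toys       
Pen     | Electronics
Printer | Electronics
Stapler | Toys       
Webcam  | Books      


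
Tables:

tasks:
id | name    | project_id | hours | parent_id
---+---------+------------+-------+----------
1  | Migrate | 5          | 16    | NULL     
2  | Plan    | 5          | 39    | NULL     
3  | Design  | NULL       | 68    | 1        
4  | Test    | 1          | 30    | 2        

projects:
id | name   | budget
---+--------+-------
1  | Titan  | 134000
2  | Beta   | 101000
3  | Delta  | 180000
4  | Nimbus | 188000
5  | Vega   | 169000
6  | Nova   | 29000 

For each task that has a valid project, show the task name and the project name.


INNER JOIN keeps only tasks rows whose project_id matches an id in projects. Walk through each task:
  - task 1 (Migrate): project_id=5 -> matches Vega
  - task 2 (Plan): project_id=5 -> matches Vega
  - task 3 (Design): project_id=NULL, no match -> dropped
  - task 4 (Test): project_id=1 -> matches Titan
So 1 of 4 rows is dropped.

SQL:
SELECT a.name, b.name AS project
FROM tasks a
INNER JOIN projects b ON a.project_id = b.id

Result:
name    | project
--------+--------
Migrate | Vega   
Plan    | Vega   
Test    | Titan  


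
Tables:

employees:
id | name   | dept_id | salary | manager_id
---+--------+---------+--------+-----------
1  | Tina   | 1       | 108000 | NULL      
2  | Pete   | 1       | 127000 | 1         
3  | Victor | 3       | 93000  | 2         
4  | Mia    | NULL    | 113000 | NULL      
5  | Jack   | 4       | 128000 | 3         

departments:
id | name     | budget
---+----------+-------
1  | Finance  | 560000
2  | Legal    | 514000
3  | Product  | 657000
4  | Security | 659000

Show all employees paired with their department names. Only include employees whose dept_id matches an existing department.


INNER JOIN keeps only employees rows whose dept_id matches an id in departments. Walk through each employee:
  - employee 1 (Tina): dept_id=1 -> matches Finance
  - employee 2 (Pete): dept_id=1 -> matches Finance
  - employee 3 (Victor): dept_id=3 -> matches Product
  - employee 4 (Mia): dept_id=NULL, no match -> dropped
  - employee 5 (Jack): dept_id=4 -> matches Security
So 1 of 5 rows is dropped.

SQL:
SELECT a.name, b.name AS department
FROM employees a
INNER JOIN departments b ON a.dept_id = b.id

Result:
name   | department
-------+-----------
Tina   | Finance   
Pete   | Finance   
Victor | Product   
Jack   | Security  


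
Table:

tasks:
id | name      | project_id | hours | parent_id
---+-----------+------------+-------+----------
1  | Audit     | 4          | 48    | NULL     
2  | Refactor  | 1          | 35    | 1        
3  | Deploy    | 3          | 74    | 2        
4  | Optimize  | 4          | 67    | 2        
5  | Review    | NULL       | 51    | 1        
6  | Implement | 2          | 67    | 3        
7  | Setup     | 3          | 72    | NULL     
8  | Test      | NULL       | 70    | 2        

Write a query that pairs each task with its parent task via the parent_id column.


This is a self-join: tasks is joined to a second copy of itself, matching each row's parent_id to another row's id. Use LEFT JOIN so rows with parent_id=NULL are kept.
  - task 1 (Audit): parent_id=NULL -> NULL
  - task 2 (Refactor): parent_id=1 -> Audit
  - task 3 (Deploy): parent_id=2 -> Refactor
  - task 4 (Optimize): parent_id=2 -> Refactor
  - task 5 (Review): parent_id=1 -> Audit
  - task 6 (Implement): parent_id=3 -> Deploy
  - task 7 (Setup): parent_id=NULL -> NULL
  - task 8 (Test): parent_id=2 -> Refactor

SQL:
SELECT a.name AS item, b.name AS parent
FROM tasks a
LEFT JOIN tasks b ON a.parent_id = b.id

Result:
item      | parent  
----------+---------
Audit     | NULL    
Refactor  | Audit   
Deploy    | Refactor
Optimize  | Refactor
Review    | Audit   
Implement | Deploy  
Setup     | NULL    
Test      | Refactor


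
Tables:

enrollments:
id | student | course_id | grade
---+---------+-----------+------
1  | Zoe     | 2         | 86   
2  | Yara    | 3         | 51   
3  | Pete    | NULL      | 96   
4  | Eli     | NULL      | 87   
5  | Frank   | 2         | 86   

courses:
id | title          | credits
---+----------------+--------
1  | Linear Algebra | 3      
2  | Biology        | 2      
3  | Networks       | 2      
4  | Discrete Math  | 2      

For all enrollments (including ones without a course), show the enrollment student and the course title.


LEFT JOIN keeps every row from enrollments (the left table); where course_id has no match in courses, the course columns become NULL. Walk through each enrollment:
  - enrollment 1 (Zoe): course_id=2 -> matches Biology
  - enrollment 2 (Yara): course_id=3 -> matches Networks
  - enrollment 3 (Pete): course_id=NULL, no match -> kept with NULL
  - enrollment 4 (Eli): course_id=NULL, no match -> kept with NULL
  - enrollment 5 (Frank): course_id=2 -> matches Biology
All 5 rows appear; 2 have NULL course.

SQL:
SELECT a.student, b.title AS course
FROM enrollments a
LEFT JOIN courses b ON a.course_id = b.id

Result:
student | course  
--------+---------
Zoe     | Biology 
Yara    | Networks
Pete    | NULL    
Eli     | NULL    
Frank   | Biology 


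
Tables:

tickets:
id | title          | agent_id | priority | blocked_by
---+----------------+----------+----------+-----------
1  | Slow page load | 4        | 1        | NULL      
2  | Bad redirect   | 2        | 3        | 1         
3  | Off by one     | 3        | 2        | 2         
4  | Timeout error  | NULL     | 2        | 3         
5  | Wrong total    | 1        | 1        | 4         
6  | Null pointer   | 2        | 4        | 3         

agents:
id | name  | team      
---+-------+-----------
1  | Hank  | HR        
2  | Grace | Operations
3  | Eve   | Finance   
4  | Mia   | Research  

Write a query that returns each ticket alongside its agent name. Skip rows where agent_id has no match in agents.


INNER JOIN keeps only tickets rows whose agent_id matches an id in agents. Walk through each ticket:
  - ticket 1 (Slow page load): agent_id=4 -> matches Mia
  - ticket 2 (Bad redirect): agent_id=2 -> matches Grace
  - ticket 3 (Off by one): agent_id=3 -> matches Eve
  - ticket 4 (Timeout error): agent_id=NULL, no match -> dropped
  - ticket 5 (Wrong total): agent_id=1 -> matches Hank
  - ticket 6 (Null pointer): agent_id=2 -> matches Grace
So 1 of 6 rows is dropped.

SQL:
SELECT a.title, b.name AS agent
FROM tickets a
INNER JOIN agents b ON a.agent_id = b.id

Result:
title          | agent
---------------+------
Slow page load | Mia  
Bad redirect   | Grace
Off by one     | Eve  
Wrong total    | Hank 
Null pointer   | Grace


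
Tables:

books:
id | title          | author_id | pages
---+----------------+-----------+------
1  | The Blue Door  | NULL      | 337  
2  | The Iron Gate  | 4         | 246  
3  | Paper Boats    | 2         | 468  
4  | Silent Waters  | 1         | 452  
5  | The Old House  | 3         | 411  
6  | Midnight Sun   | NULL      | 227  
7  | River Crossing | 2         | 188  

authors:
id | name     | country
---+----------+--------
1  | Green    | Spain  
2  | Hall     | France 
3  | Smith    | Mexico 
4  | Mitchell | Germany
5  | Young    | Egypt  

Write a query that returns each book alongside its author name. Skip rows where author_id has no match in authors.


INNER JOIN keeps only books rows whose author_id matches an id in authors. Walk through each book:
  - book 1 (The Blue Door): author_id=NULL, no match -> dropped
  - book 2 (The Iron Gate): author_id=4 -> matches Mitchell
  - book 3 (Paper Boats): author_id=2 -> matches Hall
  - book 4 (Silent Waters): author_id=1 -> matches Green
  - book 5 (The Old House): author_id=3 -> matches Smith
  - book 6 (Midnight Sun): author_id=NULL, no match -> dropped
  - book 7 (River Crossing): author_id=2 -> matches Hall
So 2 of 7 rows are dropped.

SQL:
SELECT a.title, b.name AS author
FROM books a
INNER JOIN authors b ON a.author_id = b.id

Result:
title          | author  
---------------+---------
The Iron Gate  | Mitchell
Paper Boats    | Hall    
Silent Waters  | Green   
The Old House  | Smith   
River Crossing | Hall    


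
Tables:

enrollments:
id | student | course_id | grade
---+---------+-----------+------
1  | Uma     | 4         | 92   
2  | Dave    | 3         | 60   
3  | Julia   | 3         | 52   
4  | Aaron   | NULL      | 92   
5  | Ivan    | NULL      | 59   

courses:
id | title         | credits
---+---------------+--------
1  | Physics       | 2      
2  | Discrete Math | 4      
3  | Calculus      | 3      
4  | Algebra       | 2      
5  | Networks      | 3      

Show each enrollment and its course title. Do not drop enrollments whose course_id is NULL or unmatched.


LEFT JOIN keeps every row from enrollments (the left table); where course_id has no match in courses, the course columns become NULL. Walk through each enrollment:
  - enrollment 1 (Uma): course_id=4 -> matches Algebra
  - enrollment 2 (Dave): course_id=3 -> matches Calculus
  - enrollment 3 (Julia): course_id=3 -> matches Calculus
  - enrollment 4 (Aaron): course_id=NULL, no match -> kept with NULL
  - enrollment 5 (Ivan): course_id=NULL, no match -> kept with NULL
All 5 rows appear; 2 have NULL course.

SQL:
SELECT a.student, b.title AS course
FROM enrollments a
LEFT JOIN courses b ON a.course_id = b.id

Result:
student | course  
--------+---------
Uma     | Algebra 
Dave    | Calculus
Julia   | Calculus
Aaron   | NULL    
Ivan    | NULL    


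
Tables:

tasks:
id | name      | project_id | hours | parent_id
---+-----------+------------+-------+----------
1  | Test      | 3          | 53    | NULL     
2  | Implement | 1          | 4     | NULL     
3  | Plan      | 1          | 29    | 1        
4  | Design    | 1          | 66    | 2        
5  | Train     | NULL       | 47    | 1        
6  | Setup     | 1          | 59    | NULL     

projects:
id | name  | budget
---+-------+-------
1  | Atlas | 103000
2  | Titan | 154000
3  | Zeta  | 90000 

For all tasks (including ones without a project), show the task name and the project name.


LEFT JOIN keeps every row from tasks (the left table); where project_id has no match in projects, the project columns become NULL. Walk through each task:
  - task 1 (Test): project_id=3 -> matches Zeta
  - task 2 (Implement): project_id=1 -> matches Atlas
  - task 3 (Plan): project_id=1 -> matches Atlas
  - task 4 (Design): project_id=1 -> matches Atlas
  - task 5 (Train): project_id=NULL, no match -> kept with NULL
  - task 6 (Setup): project_id=1 -> matches Atlas
All 6 rows appear; 1 has NULL project.

SQL:
SELECT a.name, b.name AS project
FROM tasks a
LEFT JOIN projects b ON a.project_id = b.id

Result:
name      | project
----------+--------
Test      | Zeta   
Implement | Atlas  
Plan      | Atlas  
Design    | Atlas  
Train     | NULL   
Setup     | Atlas  


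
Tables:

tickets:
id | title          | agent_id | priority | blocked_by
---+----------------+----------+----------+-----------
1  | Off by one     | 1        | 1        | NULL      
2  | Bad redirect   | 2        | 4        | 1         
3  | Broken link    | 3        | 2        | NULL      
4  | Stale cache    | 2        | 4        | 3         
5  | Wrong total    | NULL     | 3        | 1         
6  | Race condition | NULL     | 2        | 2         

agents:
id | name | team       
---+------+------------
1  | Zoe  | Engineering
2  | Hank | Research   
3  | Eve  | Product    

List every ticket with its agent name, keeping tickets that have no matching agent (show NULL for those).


LEFT JOIN keeps every row from tickets (the left table); where agent_id has no match in agents, the agent columns become NULL. Walk through each ticket:
  - ticket 1 (Off by one): agent_id=1 -> matches Zoe
  - ticket 2 (Bad redirect): agent_id=2 -> matches Hank
  - ticket 3 (Broken link): agent_id=3 -> matches Eve
  - ticket 4 (Stale cache): agent_id=2 -> matches Hank
  - ticket 5 (Wrong total): agent_id=NULL, no match -> kept with NULL
  - ticket 6 (Race condition): agent_id=NULL, no match -> kept with NULL
All 6 rows appear; 2 have NULL agent.

SQL:
SELECT a.title, b.name AS agent
FROM tickets a
LEFT JOIN agents b ON a.agent_id = b.id

Result:
title          | agent
---------------+------
Off by one     | Zoe  
Bad redirect   | Hank 
Broken link    | Eve  
Stale cache    | Hank 
Wrong total    | NULL 
Race condition | NULL 


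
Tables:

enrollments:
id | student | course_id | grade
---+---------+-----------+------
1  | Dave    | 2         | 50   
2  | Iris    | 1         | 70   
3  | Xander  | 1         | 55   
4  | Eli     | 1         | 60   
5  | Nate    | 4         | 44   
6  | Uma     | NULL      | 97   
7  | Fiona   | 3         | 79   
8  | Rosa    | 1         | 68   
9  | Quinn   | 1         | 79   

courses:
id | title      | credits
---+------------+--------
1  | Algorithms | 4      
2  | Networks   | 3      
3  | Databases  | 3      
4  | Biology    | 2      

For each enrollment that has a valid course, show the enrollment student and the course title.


INNER JOIN keeps only enrollments rows whose course_id matches an id in courses. Walk through each enrollment:
  - enrollment 1 (Dave): course_id=2 -> matches Networks
  - enrollment 2 (Iris): course_id=1 -> matches Algorithms
  - enrollment 3 (Xander): course_id=1 -> matches Algorithms
  - enrollment 4 (Eli): course_id=1 -> matches Algorithms
  - enrollment 5 (Nate): course_id=4 -> matches Biology
  - enrollment 6 (Uma): course_id=NULL, no match -> dropped
  - enrollment 7 (Fiona): course_id=3 -> matches Databases
  - enrollment 8 (Rosa): course_id=1 -> matches Algorithms
  - enrollment 9 (Quinn): course_id=1 -> matches Algorithms
So 1 of 9 rows is dropped.

SQL:
SELECT a.student, b.title AS course
FROM enrollments a
INNER JOIN courses b ON a.course_id = b.id

Result:
student | course    
--------+-----------
Dave    | Networks  
Iris    | Algorithms
Xander  | Algorithms
Eli     | Algorithms
Nate    | Biology   
Fiona   | Databases 
Rosa    | Algorithms
Quinn   | Algorithms


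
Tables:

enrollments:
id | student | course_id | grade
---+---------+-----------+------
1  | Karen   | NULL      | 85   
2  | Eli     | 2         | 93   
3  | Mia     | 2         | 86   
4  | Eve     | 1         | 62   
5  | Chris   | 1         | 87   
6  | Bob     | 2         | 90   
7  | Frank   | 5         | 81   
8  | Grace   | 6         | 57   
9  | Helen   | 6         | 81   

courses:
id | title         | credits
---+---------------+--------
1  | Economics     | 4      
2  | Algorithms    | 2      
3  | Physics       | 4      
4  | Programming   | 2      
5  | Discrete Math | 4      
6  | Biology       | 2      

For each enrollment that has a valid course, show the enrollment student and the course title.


INNER JOIN keeps only enrollments rows whose course_id matches an id in courses. Walk through each enrollment:
  - enrollment 1 (Karen): course_id=NULL, no match -> dropped
  - enrollment 2 (Eli): course_id=2 -> matches Algorithms
  - enrollment 3 (Mia): course_id=2 -> matches Algorithms
  - enrollment 4 (Eve): course_id=1 -> matches Economics
  - enrollment 5 (Chris): course_id=1 -> matches Economics
  - enrollment 6 (Bob): course_id=2 -> matches Algorithms
  - enrollment 7 (Frank): course_id=5 -> matches Discrete Math
  - enrollment 8 (Grace): course_id=6 -> matches Biology
  - enrollment 9 (Helen): course_id=6 -> matches Biology
So 1 of 9 rows is dropped.

SQL:
SELECT a.student, b.title AS course
FROM enrollments a
INNER JOIN courses b ON a.course_id = b.id

Result:
student | course       
--------+--------------
Eli     | Algorithms   
Mia     | Algorithms   
Eve     | Economics    
Chris   | Economics    
Bob     | Algorithms   
Frank   | Discrete Math
Grace   | Biology      
Helen   | Biology      


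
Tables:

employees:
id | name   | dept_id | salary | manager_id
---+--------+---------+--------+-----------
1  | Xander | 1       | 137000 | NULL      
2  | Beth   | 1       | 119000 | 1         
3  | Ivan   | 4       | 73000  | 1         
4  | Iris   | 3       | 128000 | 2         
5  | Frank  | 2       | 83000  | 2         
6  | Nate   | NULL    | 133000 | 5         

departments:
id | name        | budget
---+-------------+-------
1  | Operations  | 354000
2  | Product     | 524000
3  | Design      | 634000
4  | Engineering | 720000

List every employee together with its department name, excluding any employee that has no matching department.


INNER JOIN keeps only employees rows whose dept_id matches an id in departments. Walk through each employee:
  - employee 1 (Xander): dept_id=1 -> matches Operations
  - employee 2 (Beth): dept_id=1 -> matches Operations
  - employee 3 (Ivan): dept_id=4 -> matches Engineering
  - employee 4 (Iris): dept_id=3 -> matches Design
  - employee 5 (Frank): dept_id=2 -> matches Product
  - employee 6 (Nate): dept_id=NULL, no match -> dropped
So 1 of 6 rows is dropped.

SQL:
SELECT a.name, b.name AS department
FROM employees a
INNER JOIN departments b ON a.dept_id = b.id

Result:
name   | department 
-------+------------
Xander | Operations 
Beth   | Operations 
Ivan   | Engineering
Iris   | Design     
Frank  | Product    


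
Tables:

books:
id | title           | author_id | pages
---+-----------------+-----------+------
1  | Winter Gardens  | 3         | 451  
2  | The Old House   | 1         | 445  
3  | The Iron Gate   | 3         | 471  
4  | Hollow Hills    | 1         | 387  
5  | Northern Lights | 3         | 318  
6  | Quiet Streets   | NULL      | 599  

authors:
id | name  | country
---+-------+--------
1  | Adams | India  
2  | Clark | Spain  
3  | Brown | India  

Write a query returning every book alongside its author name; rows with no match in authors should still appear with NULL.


LEFT JOIN keeps every row from books (the left table); where author_id has no match in authors, the author columns become NULL. Walk through each book:
  - book 1 (Winter Gardens): author_id=3 -> matches Brown
  - book 2 (The Old House): author_id=1 -> matches Adams
  - book 3 (The Iron Gate): author_id=3 -> matches Brown
  - book 4 (Hollow Hills): author_id=1 -> matches Adams
  - book 5 (Northern Lights): author_id=3 -> matches Brown
  - book 6 (Quiet Streets): author_id=NULL, no match -> kept with NULL
All 6 rows appear; 1 has NULL author.

SQL:
SELECT a.title, b.name AS author
FROM books a
LEFT JOIN authors b ON a.author_id = b.id

Result:
title           | author
----------------+-------
Winter Gardens  | Brown 
The Old House   | Adams 
The Iron Gate   | Brown 
Hollow Hills    | Adams 
Northern Lights | Brown 
Quiet Streets   | NULL  


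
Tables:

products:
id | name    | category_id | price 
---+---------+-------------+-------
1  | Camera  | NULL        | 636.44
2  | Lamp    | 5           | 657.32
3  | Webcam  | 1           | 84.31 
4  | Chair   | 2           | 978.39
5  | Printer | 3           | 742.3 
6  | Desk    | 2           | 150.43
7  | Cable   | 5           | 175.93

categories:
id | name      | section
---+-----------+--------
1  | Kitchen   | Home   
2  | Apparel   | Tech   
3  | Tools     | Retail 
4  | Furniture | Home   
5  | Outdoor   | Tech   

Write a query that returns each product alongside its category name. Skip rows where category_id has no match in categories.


INNER JOIN keeps only products rows whose category_id matches an id in categories. Walk through each product:
  - product 1 (Camera): category_id=NULL, no match -> dropped
  - product 2 (Lamp): category_id=5 -> matches Outdoor
  - product 3 (Webcam): category_id=1 -> matches Kitchen
  - product 4 (Chair): category_id=2 -> matches Apparel
  - product 5 (Printer): category_id=3 -> matches Tools
  - product 6 (Desk): category_id=2 -> matches Apparel
  - product 7 (Cable): category_id=5 -> matches Outdoor
So 1 of 7 rows is dropped.

SQL:
SELECT a.name, b.name AS category
FROM products a
INNER JOIN categories b ON a.category_id = b.id

Result:
name    | category
--------+---------
Lamp    | Outdoor 
Webcam  | Kitchen 
Chair   | Apparel 
Printer | Tools   
Desk    | Apparel 
Cable   | Outdoor 


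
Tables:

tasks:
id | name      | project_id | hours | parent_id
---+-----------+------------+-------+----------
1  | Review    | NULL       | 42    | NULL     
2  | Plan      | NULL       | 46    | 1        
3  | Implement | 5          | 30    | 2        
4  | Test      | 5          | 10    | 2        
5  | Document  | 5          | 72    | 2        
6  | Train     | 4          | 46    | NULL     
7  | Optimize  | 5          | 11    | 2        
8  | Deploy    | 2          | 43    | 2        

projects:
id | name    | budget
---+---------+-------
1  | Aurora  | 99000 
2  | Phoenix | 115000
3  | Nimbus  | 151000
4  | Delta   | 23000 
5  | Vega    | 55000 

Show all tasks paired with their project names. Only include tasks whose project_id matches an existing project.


INNER JOIN keeps only tasks rows whose project_id matches an id in projects. Walk through each task:
  - task 1 (Review): project_id=NULL, no match -> dropped
  - task 2 (Plan): project_id=NULL, no match -> dropped
  - task 3 (Implement): project_id=5 -> matches Vega
  - task 4 (Test): project_id=5 -> matches Vega
  - task 5 (Document): project_id=5 -> matches Vega
  - task 6 (Train): project_id=4 -> matches Delta
  - task 7 (Optimize): project_id=5 -> matches Vega
  - task 8 (Deploy): project_id=2 -> matches Phoenix
So 2 of 8 rows are dropped.

SQL:
SELECT a.name, b.name AS project
FROM tasks a
INNER JOIN projects b ON a.project_id = b.id

Result:
name      | project
----------+--------
Implement | Vega   
Test      | Vega   
Document  | Vega   
Train     | Delta  
Optimize  | Vega   
Deploy    | Phoenix


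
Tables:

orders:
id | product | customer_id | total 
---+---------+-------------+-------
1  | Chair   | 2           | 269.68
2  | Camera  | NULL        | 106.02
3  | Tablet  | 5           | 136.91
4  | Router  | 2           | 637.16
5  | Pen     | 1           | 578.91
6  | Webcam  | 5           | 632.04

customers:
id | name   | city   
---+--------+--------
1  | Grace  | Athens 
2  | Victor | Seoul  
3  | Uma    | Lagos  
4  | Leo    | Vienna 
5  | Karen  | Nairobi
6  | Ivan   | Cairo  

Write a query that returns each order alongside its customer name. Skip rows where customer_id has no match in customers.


INNER JOIN keeps only orders rows whose customer_id matches an id in customers. Walk through each order:
  - order 1 (Chair): customer_id=2 -> matches Victor
  - order 2 (Camera): customer_id=NULL, no match -> dropped
  - order 3 (Tablet): customer_id=5 -> matches Karen
  - order 4 (Router): customer_id=2 -> matches Victor
  - order 5 (Pen): customer_id=1 -> matches Grace
  - order 6 (Webcam): customer_id=5 -> matches Karen
So 1 of 6 rows is dropped.

SQL:
SELECT a.product, b.name AS customer
FROM orders a
INNER JOIN customers b ON a.customer_id = b.id

Result:
product | customer
--------+---------
Chair   | Victor  
Tablet  | Karen   
Router  | Victor  
Pen     | Grace   
Webcam  | Karen   


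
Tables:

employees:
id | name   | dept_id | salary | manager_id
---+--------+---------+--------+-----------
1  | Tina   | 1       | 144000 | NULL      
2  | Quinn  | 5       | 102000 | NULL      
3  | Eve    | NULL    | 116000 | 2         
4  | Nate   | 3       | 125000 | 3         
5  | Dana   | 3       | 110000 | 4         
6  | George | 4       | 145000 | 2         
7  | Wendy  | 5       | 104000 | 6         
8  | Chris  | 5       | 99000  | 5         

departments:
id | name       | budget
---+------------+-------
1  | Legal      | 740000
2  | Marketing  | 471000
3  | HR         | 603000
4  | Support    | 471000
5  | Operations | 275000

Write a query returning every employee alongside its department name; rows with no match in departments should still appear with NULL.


LEFT JOIN keeps every row from employees (the left table); where dept_id has no match in departments, the department columns become NULL. Walk through each employee:
  - employee 1 (Tina): dept_id=1 -> matches Legal
  - employee 2 (Quinn): dept_id=5 -> matches Operations
  - employee 3 (Eve): dept_id=NULL, no match -> kept with NULL
  - employee 4 (Nate): dept_id=3 -> matches HR
  - employee 5 (Dana): dept_id=3 -> matches HR
  - employee 6 (George): dept_id=4 -> matches Support
  - employee 7 (Wendy): dept_id=5 -> matches Operations
  - employee 8 (Chris): dept_id=5 -> matches Operations
All 8 rows appear; 1 has NULL department.

SQL:
SELECT a.name, b.name AS department
FROM employees a
LEFT JOIN departments b ON a.dept_id = b.id

Result:
name   | department
-------+-----------
Tina   | Legal     
Quinn  | Operations
Eve    | NULL      
Nate   | HR        
Dana   | HR        
George | Support   
Wendy  | Operations
Chris  | Operations
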